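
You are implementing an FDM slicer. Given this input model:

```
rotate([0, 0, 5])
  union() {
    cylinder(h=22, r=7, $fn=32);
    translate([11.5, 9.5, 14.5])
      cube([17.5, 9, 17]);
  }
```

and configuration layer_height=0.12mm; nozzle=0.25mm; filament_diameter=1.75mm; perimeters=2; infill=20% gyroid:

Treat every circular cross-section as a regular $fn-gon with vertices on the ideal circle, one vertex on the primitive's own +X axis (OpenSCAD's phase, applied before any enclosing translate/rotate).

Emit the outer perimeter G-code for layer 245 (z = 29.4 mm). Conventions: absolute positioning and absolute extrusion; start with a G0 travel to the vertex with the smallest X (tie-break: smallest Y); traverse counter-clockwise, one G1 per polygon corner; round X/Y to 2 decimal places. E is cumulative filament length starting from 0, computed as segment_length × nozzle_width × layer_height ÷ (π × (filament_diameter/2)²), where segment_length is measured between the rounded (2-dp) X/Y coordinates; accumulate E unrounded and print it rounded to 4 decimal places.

G0 X9.84 Y19.43 Z29.40
G1 X10.63 Y10.47 E0.1122
G1 X28.06 Y11.99 E0.3304
G1 X27.28 Y20.96 E0.4427
G1 X9.84 Y19.43 E0.6611

At z = 29.4 mm: the cylinder is not intersected at this z (z outside [0, 22]); the cube at (11.5, 9.5) is present — its section is the full 17.5×9 rectangle; Merging all regions: only the 17.5×9 cube at (11.5, 9.5) is present, so the union is just that shape — 1 connected region; (rotated 5° about Z; rotation is an isometry so areas/perimeters/island counts are preserved). The outline is a single polygon with 4 vertices. Extrusion per mm of travel: 0.25 × 0.12 / (π × 0.875²) = 0.012473. Accumulating E over each segment gives final E = 0.6611.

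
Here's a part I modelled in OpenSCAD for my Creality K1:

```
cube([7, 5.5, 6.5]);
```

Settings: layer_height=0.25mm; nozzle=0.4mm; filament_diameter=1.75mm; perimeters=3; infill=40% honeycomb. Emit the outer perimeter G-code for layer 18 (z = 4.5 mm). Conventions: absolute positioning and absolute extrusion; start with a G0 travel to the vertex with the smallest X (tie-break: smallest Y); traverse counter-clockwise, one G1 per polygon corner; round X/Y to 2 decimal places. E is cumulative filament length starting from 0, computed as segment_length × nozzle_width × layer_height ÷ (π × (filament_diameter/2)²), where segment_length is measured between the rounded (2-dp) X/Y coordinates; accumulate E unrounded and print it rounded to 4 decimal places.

G0 X0.00 Y0.00 Z4.50
G1 X7.00 Y0.00 E0.2910
G1 X7.00 Y5.50 E0.5197
G1 X0.00 Y5.50 E0.8107
G1 X0.00 Y0.00 E1.0394

At z = 4.5 mm: the 7×5.5 cube contributes its full rectangle. The outline is a single polygon with 4 vertices. Extrusion per mm of travel: 0.4 × 0.25 / (π × 0.875²) = 0.041575. Accumulating E over each segment gives final E = 1.0394.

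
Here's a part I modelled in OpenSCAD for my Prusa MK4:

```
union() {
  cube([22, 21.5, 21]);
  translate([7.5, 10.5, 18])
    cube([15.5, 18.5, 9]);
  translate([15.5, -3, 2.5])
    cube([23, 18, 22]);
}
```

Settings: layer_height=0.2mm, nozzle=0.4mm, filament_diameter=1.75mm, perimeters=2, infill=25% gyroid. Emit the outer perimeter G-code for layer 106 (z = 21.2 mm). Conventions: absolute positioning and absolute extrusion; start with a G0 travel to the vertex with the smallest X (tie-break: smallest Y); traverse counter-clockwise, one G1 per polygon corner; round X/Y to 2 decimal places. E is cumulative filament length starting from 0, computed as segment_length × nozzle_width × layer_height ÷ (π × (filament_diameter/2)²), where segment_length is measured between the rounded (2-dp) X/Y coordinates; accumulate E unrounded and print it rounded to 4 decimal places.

G0 X7.50 Y10.50 Z21.20
G1 X15.50 Y10.50 E0.2661
G1 X15.50 Y-3.00 E0.7151
G1 X38.50 Y-3.00 E1.4801
G1 X38.50 Y15.00 E2.0788
G1 X23.00 Y15.00 E2.5943
G1 X23.00 Y29.00 E3.0599
G1 X7.50 Y29.00 E3.5755
G1 X7.50 Y10.50 E4.1908

At z = 21.2 mm: the cube does not reach this height (z outside [0, 21]); the cube at (7.5, 10.5) is present — its section is the full 15.5×18.5 rectangle; the cube at (15.5, -3) is present — its section is the full 23×18 rectangle; Combining (union): the regions partially overlap (shared area 33.75 mm²), so overlapping operands fuse into one piece — 1 connected region. The outline is a single polygon with 8 vertices. Extrusion per mm of travel: 0.4 × 0.2 / (π × 0.875²) = 0.033260. Accumulating E over each segment gives final E = 4.1908.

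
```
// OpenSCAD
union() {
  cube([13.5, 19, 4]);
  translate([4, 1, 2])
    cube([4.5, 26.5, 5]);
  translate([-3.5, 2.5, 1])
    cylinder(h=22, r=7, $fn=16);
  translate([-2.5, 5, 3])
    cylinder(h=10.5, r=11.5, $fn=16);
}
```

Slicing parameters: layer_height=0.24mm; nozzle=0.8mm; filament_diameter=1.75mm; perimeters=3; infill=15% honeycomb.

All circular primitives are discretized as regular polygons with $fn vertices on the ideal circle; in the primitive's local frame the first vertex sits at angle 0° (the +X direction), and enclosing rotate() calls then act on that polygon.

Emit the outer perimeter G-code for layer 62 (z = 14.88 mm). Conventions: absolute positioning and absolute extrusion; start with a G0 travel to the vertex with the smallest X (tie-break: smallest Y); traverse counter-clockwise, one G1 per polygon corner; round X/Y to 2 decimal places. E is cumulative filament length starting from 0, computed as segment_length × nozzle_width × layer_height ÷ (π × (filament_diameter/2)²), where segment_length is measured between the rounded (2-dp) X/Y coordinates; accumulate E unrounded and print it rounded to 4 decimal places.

At z = 14.88 mm: the cube does not reach this height (z outside [0, 4]); the cube at (4, 1) is not intersected at this z (z outside [2, 7]); the cylinder at (-3.5, 2.5): section is a regular 16-gon, circumradius r=7; the cylinder at (-2.5, 5) is absent (z outside [3, 13.5]); Taking the union: only the r=7 cylinder at (-3.5, 2.5) is present, so the union is just that shape — 1 connected region. The outline is a single polygon with 16 vertices. Extrusion per mm of travel: 0.8 × 0.24 / (π × 0.875²) = 0.079824. Accumulating E over each segment gives final E = 3.4892.

G0 X-10.50 Y2.50 Z14.88
G1 X-9.97 Y-0.18 E0.2181
G1 X-8.45 Y-2.45 E0.4361
G1 X-6.18 Y-3.97 E0.6542
G1 X-3.50 Y-4.50 E0.8723
G1 X-0.82 Y-3.97 E1.0904
G1 X1.45 Y-2.45 E1.3084
G1 X2.97 Y-0.18 E1.5265
G1 X3.50 Y2.50 E1.7446
G1 X2.97 Y5.18 E1.9627
G1 X1.45 Y7.45 E2.1807
G1 X-0.82 Y8.97 E2.3988
G1 X-3.50 Y9.50 E2.6169
G1 X-6.18 Y8.97 E2.8349
G1 X-8.45 Y7.45 E3.0530
G1 X-9.97 Y5.18 E3.2711
G1 X-10.50 Y2.50 E3.4892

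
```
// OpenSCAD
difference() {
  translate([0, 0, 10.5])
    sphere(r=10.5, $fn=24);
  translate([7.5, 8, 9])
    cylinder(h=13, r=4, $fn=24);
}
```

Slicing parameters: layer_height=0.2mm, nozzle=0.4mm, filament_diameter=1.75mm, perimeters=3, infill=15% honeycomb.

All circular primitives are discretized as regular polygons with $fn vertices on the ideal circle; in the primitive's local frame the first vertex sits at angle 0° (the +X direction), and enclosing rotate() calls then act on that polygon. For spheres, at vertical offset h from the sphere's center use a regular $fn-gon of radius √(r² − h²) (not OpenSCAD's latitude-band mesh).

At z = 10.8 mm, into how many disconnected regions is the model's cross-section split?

At z = 10.8 mm: the r=10.5 sphere slices to a regular 24-gon of circumradius 10.496 (√(r²−h²) with h=0.3 from center); the r=4 cylinder at (7.5, 8) contributes a regular 24-gon of circumradius 4; After the difference (first − rest): starting from the r=10.5 sphere, the r=4 cylinder at (7.5, 8) partially overlaps it — only the 18.76 mm² overlap (of its 49.69 mm²) is removed, clipping the outline — 1 connected region. The result has 1 disconnected region.

1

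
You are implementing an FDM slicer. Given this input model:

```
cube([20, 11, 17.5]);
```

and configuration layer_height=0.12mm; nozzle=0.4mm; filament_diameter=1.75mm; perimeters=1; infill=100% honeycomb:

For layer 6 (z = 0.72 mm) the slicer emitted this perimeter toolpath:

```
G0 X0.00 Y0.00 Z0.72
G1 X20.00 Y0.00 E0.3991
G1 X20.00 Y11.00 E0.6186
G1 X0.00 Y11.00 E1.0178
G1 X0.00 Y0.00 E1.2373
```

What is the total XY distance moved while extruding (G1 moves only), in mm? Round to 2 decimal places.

Sum the Euclidean lengths of each G1 segment: total = 62.00 mm.

62.00 mm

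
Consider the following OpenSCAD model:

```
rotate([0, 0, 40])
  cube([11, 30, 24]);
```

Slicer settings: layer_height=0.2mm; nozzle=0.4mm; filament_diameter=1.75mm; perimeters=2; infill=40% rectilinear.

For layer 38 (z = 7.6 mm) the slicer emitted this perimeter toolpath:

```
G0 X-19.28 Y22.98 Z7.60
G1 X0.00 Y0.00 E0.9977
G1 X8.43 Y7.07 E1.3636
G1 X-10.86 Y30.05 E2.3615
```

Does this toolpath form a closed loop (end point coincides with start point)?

no

Start point (G0): (-19.28, 22.98). End point (last G1): the path does not return to the start — open.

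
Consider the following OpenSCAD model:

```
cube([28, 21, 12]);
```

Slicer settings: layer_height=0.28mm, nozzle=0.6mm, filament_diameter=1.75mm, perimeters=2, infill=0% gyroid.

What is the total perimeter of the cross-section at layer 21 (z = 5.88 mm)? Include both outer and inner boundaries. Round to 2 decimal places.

At z = 5.88 mm: the 28×21 cube contributes its full rectangle (perimeter 98.00 mm). Overall, the cross-section is a single solid region. Total boundary length (outer) = 98.00 mm.

98.00 mm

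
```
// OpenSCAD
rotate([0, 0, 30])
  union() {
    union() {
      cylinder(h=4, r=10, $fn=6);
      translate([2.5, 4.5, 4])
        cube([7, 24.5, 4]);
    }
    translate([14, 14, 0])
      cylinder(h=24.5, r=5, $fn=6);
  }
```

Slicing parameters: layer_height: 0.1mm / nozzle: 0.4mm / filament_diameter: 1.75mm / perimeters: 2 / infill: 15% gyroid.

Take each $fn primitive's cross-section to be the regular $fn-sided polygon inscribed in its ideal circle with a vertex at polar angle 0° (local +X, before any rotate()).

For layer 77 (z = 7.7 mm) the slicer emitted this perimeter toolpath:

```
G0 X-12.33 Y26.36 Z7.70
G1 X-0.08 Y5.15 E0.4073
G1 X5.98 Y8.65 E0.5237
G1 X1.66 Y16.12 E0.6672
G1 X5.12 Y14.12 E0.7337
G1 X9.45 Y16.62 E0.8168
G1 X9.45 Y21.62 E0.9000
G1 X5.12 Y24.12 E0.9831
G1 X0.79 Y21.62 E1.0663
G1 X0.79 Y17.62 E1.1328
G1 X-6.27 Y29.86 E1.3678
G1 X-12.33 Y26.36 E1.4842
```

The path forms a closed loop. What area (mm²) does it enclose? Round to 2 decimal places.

Apply the shoelace formula to the sequence of (X, Y) vertices; enclosed area = 235.83 mm².

235.83 mm²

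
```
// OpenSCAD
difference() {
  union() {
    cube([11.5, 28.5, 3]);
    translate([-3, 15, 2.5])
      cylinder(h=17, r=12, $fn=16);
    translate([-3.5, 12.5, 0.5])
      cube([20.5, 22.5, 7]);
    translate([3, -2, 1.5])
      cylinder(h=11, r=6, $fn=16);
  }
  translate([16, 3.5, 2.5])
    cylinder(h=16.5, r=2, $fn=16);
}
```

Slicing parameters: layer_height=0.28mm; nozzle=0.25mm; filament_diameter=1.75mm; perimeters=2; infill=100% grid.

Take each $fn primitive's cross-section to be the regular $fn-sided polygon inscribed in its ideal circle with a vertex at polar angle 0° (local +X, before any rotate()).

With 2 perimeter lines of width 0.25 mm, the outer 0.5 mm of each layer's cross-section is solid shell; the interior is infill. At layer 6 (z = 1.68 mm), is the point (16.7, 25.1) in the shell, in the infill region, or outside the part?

shell

At z = 1.68 mm: the cube (footprint 11.5×28.5) is included at this height; the cylinder at (-3, 15) is not intersected at this z (z outside [2.5, 19.5]); the cube at (-3.5, 12.5) is present — its section is the full 20.5×22.5 rectangle; the r=6 cylinder at (3, -2) gives a regular 16-gon of circumradius 6 (constant along its height); Combining (union): the regions partially overlap (shared area 210.94 mm²), so overlapping operands fuse into one piece — 1 connected region; the cylinder at (16, 3.5) is not intersected at this z (z outside [2.5, 19]); After the difference (first − rest): none of the subtracted shapes is present at this height, so the result so far is unchanged — 1 connected region. Overall, the cross-section is a single solid region. The nearest boundary edge runs (17.00, 35.00)→(17.00, 12.50); distance from the point to it = 0.30 mm. The point is inside the cross-section, 0.30 mm from the nearest boundary — within the 0.5 mm shell band (2 × 0.25).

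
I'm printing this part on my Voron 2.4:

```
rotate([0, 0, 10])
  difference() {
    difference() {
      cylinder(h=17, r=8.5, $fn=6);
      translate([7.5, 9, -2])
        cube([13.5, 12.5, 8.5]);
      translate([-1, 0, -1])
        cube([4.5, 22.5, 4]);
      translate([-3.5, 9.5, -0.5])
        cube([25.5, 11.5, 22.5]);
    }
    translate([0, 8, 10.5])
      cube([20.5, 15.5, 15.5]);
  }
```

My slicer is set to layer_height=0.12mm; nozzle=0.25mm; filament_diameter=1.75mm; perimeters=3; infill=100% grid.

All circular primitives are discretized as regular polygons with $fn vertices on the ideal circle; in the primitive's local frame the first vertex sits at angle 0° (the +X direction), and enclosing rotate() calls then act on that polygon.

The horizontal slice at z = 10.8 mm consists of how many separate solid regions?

1

At z = 10.8 mm: the r=8.5 cylinder gives a regular 6-gon of circumradius 8.5 (constant along its height); the cube at (7.5, 9) does not reach this height (z outside [-2, 6.5]); the cube at (-1, 0) is not intersected at this z (z outside [-1, 3]); the cube at (-3.5, 9.5) is present — its section is the full 25.5×11.5 rectangle; Subtracting the remaining from the first: starting from the r=8.5 cylinder, the 25.5×11.5 cube at (-3.5, 9.5) misses the remaining region (no effect) — 1 connected region; the cube at (0, 8) (footprint 20.5×15.5) is included at this height; After the difference (first − rest): starting from that combined region, the 20.5×15.5 cube at (0, 8) misses the remaining region (no effect) — 1 connected region; (rotated 10° about Z; rotation is an isometry so areas/perimeters/island counts are preserved). The result has 1 disconnected region.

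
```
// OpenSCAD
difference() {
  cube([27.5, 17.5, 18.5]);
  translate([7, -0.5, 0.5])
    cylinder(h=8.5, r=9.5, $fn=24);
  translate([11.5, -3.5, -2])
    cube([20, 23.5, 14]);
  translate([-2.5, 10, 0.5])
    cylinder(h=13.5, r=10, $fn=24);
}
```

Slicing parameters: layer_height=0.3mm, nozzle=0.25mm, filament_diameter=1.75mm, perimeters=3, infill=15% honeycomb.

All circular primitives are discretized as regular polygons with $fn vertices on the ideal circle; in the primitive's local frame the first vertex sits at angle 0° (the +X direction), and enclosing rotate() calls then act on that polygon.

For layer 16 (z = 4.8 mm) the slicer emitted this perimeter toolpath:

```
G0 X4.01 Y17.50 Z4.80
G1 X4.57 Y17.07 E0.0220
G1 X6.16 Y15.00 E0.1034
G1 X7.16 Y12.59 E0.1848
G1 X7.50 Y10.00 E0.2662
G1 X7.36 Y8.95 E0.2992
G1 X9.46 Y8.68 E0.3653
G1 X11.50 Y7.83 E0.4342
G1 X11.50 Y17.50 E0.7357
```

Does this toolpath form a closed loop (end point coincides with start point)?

no

Start point (G0): (4.01, 17.50). End point (last G1): the path does not return to the start — open.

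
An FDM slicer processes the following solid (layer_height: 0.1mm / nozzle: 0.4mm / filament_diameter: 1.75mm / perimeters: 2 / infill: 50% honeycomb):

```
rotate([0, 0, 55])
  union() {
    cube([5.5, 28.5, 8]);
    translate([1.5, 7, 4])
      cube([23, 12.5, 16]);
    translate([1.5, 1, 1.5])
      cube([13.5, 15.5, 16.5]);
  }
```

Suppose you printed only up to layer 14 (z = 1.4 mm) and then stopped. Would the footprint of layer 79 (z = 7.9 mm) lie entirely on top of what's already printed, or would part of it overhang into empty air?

Compare the two slices. At z = 1.4: the cube is present — its section is the full 5.5×28.5 rectangle (area 156.75 mm²); the cube at (1.5, 7) does not reach this height (z outside [4, 20]); the cube at (1.5, 1) does not reach this height (z outside [1.5, 18]); Combining (union): only the 5.5×28.5 cube is present, so the union is just that shape — area = 156.75 mm²; (whole slice rotated 55° about Z — lengths, areas and connectivity unchanged). At z = 7.9: the 5.5×28.5 cube contributes its full rectangle (area 156.75 mm²); the cube at (1.5, 7) (footprint 23×12.5) is included at this height (area 287.50 mm²); the cube at (1.5, 1) is present — its section is the full 13.5×15.5 rectangle (area 209.25 mm²); Taking the union: the regions partially overlap — summed areas 653.50 mm² minus the doubly-counted overlap 202.25 mm² gives 451.25 mm² — area = 451.25 mm²; (whole slice rotated 55° about Z — lengths, areas and connectivity unchanged). Checking containment: at z = 7.9 the cross-section extends beyond the z = 1.4 cross-section by about 294.50 mm².

part overhangs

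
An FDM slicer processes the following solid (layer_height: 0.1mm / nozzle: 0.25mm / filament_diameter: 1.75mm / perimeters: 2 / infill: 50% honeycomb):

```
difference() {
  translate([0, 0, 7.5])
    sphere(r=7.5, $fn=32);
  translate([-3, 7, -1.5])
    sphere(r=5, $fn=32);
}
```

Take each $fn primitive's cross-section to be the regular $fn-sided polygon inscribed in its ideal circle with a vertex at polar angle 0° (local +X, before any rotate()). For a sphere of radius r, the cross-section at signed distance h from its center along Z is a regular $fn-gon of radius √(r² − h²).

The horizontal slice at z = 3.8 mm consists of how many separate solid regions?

At z = 3.8 mm: the r=7.5 sphere contributes a regular 32-gon of circumradius √(7.5²−3.7²) = 6.524; the sphere at (-3, 7) is not intersected at this z (|z−center|=5.300 > r=5); Taking the first minus the rest: none of the subtracted shapes is present at this height, so the r=7.5 sphere is unchanged — 1 connected region. The result has 1 disconnected region.

1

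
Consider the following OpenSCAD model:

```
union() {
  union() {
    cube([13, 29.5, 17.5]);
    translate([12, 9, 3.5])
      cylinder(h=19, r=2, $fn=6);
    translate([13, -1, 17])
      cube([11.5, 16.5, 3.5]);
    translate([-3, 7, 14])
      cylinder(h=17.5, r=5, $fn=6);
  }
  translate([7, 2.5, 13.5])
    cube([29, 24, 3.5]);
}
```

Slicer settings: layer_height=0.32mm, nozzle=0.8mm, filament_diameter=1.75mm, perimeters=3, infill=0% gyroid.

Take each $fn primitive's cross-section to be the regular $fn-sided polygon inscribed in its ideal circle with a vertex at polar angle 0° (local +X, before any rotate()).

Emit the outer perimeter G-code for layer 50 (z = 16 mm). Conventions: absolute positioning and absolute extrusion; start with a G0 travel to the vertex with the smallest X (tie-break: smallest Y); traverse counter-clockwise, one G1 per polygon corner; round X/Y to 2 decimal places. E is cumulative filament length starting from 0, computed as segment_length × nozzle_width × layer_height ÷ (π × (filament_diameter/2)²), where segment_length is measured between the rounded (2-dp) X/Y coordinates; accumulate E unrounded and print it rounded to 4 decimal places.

At z = 16 mm: the cube is present — its section is the full 13×29.5 rectangle; the r=2 cylinder at (12, 9) gives a regular 6-gon of circumradius 2 (constant along its height); the cube at (13, -1) is not intersected at this z (z outside [17, 20.5]); the cylinder at (-3, 7): section is a regular 6-gon, circumradius r=5; Merging all regions: the regions partially overlap (shared area 15.59 mm²), so overlapping operands fuse into one piece — 1 connected region; the cube at (7, 2.5) is present — its section is the full 29×24 rectangle; Merging all regions: the regions partially overlap (shared area 145.73 mm²), so overlapping operands fuse into one piece — 1 connected region. The outline is a single polygon with 15 vertices. Extrusion per mm of travel: 0.8 × 0.32 / (π × 0.875²) = 0.106432. Accumulating E over each segment gives final E = 15.5484.

G0 X-8.00 Y7.00 Z16.00
G1 X-5.50 Y2.67 E0.5322
G1 X-0.50 Y2.67 E1.0643
G1 X0.00 Y3.54 E1.1711
G1 X0.00 Y0.00 E1.5479
G1 X13.00 Y0.00 E2.9315
G1 X13.00 Y2.50 E3.1976
G1 X36.00 Y2.50 E5.6455
G1 X36.00 Y26.50 E8.1999
G1 X13.00 Y26.50 E10.6479
G1 X13.00 Y29.50 E10.9672
G1 X0.00 Y29.50 E12.3508
G1 X0.00 Y10.46 E14.3772
G1 X-0.50 Y11.33 E14.4840
G1 X-5.50 Y11.33 E15.0162
G1 X-8.00 Y7.00 E15.5484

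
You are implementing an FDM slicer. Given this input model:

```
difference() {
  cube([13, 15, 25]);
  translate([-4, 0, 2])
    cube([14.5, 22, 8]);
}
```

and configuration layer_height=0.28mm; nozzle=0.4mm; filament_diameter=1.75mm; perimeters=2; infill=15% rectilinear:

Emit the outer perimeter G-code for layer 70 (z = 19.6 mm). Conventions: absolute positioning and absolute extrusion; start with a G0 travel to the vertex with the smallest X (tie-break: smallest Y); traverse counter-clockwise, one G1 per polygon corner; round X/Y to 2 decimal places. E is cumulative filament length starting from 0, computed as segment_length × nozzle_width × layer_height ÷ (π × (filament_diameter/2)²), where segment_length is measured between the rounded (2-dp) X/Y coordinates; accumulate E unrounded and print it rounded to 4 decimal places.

At z = 19.6 mm: the 13×15 cube contributes its full rectangle; the cube at (-4, 0) is not intersected at this z (z outside [2, 10]); After the difference (first − rest): none of the subtracted shapes is present at this height, so the 13×15 cube is unchanged — 1 connected region. The outline is a single polygon with 4 vertices. Extrusion per mm of travel: 0.4 × 0.28 / (π × 0.875²) = 0.046564. Accumulating E over each segment gives final E = 2.6076.

G0 X0.00 Y0.00 Z19.60
G1 X13.00 Y0.00 E0.6053
G1 X13.00 Y15.00 E1.3038
G1 X0.00 Y15.00 E1.9091
G1 X0.00 Y0.00 E2.6076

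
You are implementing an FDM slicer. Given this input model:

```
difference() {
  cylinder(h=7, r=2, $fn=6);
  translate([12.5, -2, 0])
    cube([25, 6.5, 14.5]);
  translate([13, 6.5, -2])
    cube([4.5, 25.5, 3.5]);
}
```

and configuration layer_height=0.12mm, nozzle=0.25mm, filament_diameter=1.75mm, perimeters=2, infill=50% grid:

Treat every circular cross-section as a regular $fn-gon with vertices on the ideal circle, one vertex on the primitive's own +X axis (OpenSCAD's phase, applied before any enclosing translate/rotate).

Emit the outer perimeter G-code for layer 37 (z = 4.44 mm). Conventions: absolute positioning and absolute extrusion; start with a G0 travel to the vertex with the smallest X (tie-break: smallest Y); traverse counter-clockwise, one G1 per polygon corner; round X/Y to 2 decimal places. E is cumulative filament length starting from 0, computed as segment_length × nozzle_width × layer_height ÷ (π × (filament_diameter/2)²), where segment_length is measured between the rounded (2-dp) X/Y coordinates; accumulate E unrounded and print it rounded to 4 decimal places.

At z = 4.44 mm: the cylinder: section is a regular 6-gon, circumradius r=2; the cube at (12.5, -2) (footprint 25×6.5) is included at this height; the cube at (13, 6.5) is absent (z outside [-2, 1.5]); Taking the first minus the rest: starting from the r=2 cylinder, the 25×6.5 cube at (12.5, -2) misses the remaining region (no effect) — 1 connected region. The outline is a single polygon with 6 vertices. Extrusion per mm of travel: 0.25 × 0.12 / (π × 0.875²) = 0.012473. Accumulating E over each segment gives final E = 0.1496.

G0 X-2.00 Y0.00 Z4.44
G1 X-1.00 Y-1.73 E0.0249
G1 X1.00 Y-1.73 E0.0499
G1 X2.00 Y0.00 E0.0748
G1 X1.00 Y1.73 E0.0997
G1 X-1.00 Y1.73 E0.1247
G1 X-2.00 Y0.00 E0.1496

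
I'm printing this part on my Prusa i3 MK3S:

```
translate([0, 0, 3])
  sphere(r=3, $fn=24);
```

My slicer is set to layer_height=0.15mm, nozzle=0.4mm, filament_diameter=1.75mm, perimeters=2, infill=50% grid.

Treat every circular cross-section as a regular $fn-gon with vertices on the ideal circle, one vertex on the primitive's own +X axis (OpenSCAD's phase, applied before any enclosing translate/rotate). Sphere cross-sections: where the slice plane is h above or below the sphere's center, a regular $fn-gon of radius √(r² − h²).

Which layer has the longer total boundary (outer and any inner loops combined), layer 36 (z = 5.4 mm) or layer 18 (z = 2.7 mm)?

Layer 36 (z = 5.4): the sphere: section is a regular 24-gon, circumradius = √(r²−h²) = √(3²−2.4²) = 1.800 (perimeter = 2·24·1.800·sin(180°/24) = 11.28 mm). So its perimeter = 11.28 mm. Layer 18 (z = 2.7): the r=3 sphere contributes a regular 24-gon of circumradius √(3²−0.3²) = 2.985 (perimeter = 2·24·2.985·sin(180°/24) = 18.70 mm). So its perimeter = 18.70 mm. Layer 18 is larger (18.70 vs 11.28 mm).

layer 18 (z = 2.7 mm)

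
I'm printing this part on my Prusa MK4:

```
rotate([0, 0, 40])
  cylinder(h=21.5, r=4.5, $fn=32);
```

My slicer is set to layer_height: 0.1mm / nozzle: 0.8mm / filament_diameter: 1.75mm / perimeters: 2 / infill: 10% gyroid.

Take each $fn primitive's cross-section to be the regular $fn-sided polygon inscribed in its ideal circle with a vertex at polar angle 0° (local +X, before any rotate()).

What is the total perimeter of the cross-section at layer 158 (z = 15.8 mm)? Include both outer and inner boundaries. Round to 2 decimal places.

28.23 mm

At z = 15.8 mm: the r=4.5 cylinder contributes a regular 32-gon of circumradius 4.5 (perimeter = 2·32·4.500·sin(180°/32) = 28.23 mm); (rotated 40° about Z; rotation is an isometry so areas/perimeters/island counts are preserved). Overall, the cross-section is a single solid region. Total boundary length (outer) = 28.23 mm.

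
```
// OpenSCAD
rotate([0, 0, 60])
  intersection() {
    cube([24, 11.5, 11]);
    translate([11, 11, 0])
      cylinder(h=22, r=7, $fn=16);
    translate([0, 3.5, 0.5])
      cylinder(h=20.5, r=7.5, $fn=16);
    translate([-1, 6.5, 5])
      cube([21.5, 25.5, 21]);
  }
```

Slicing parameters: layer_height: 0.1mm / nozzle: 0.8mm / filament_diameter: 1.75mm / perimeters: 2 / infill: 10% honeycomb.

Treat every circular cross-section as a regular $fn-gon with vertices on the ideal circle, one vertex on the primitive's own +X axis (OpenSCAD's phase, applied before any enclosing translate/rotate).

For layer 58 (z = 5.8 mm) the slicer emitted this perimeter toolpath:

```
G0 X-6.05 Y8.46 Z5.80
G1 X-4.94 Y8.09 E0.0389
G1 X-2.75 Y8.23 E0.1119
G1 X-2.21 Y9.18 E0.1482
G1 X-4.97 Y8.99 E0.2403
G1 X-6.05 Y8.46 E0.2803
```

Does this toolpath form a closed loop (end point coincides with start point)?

Start point (G0): (-6.05, 8.46). End point (last G1): the path returns to the start — closed.

yes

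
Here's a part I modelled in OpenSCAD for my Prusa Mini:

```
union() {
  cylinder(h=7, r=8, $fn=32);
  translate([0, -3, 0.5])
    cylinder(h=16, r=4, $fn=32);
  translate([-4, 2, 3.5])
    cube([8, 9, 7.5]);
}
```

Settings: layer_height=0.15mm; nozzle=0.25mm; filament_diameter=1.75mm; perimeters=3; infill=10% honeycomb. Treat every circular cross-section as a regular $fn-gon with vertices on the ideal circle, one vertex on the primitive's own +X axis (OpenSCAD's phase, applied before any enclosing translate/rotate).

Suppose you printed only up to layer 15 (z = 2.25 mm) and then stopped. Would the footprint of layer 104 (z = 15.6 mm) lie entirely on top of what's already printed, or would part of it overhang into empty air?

Compare the two slices. At z = 2.25: the r=8 cylinder gives a regular 32-gon of circumradius 8 (constant along its height) (area = (32/2)·8.000²·sin(360°/32) = 199.77 mm²); the r=4 cylinder at (0, -3) gives a regular 32-gon of circumradius 4 (constant along its height) (area = (32/2)·4.000²·sin(360°/32) = 49.94 mm²); the cube at (-4, 2) is not intersected at this z (z outside [3.5, 11]); Merging all regions: the r=4 cylinder at (0, -3) lies entirely inside the r=8 cylinder, so the union is just the r=8 cylinder — area = 199.77 mm². At z = 15.6: the cylinder is not intersected at this z (z outside [0, 7]); the r=4 cylinder at (0, -3) contributes a regular 32-gon of circumradius 4 (area = (32/2)·4.000²·sin(360°/32) = 49.94 mm²); the cube at (-4, 2) is not intersected at this z (z outside [3.5, 11]); Combining (union): only the r=4 cylinder at (0, -3) is present, so the union is just that shape — area = 49.94 mm². Checking containment: the cross-section at z = 15.6 is a subset of the cross-section at z = 2.25.

entirely on top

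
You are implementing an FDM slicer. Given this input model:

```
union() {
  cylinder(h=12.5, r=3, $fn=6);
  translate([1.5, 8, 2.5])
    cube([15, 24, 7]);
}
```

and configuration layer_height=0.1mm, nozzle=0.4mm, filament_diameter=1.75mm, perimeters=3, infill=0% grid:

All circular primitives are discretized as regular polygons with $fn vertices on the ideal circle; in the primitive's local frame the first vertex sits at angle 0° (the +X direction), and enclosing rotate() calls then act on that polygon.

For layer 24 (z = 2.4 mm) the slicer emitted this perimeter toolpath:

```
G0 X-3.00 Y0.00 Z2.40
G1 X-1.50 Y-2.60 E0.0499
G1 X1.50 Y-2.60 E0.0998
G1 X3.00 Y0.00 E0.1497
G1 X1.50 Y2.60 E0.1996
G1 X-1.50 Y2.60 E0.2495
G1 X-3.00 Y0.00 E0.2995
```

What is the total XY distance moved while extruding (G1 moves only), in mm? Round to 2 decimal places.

Sum the Euclidean lengths of each G1 segment: total = 18.01 mm.

18.01 mm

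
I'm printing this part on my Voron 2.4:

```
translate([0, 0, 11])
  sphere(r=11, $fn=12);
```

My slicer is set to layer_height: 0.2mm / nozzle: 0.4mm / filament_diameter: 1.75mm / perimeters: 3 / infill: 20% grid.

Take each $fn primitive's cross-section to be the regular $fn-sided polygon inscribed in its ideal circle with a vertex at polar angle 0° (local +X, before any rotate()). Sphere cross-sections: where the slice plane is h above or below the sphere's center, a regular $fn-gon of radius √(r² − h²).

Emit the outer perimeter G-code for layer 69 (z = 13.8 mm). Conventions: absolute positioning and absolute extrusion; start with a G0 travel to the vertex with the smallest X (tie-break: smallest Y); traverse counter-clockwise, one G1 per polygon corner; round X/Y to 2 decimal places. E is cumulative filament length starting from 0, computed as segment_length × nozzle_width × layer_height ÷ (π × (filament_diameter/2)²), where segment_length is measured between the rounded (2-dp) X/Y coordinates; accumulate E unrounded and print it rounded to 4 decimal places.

At z = 13.8 mm: the r=11 sphere slices to a regular 12-gon of circumradius 10.638 (√(r²−h²) with h=2.8 from center). The outline is a single polygon with 12 vertices. Extrusion per mm of travel: 0.4 × 0.2 / (π × 0.875²) = 0.033260. Accumulating E over each segment gives final E = 2.1977.

G0 X-10.64 Y0.00 Z13.80
G1 X-9.21 Y-5.32 E0.1832
G1 X-5.32 Y-9.21 E0.3662
G1 X0.00 Y-10.64 E0.5494
G1 X5.32 Y-9.21 E0.7326
G1 X9.21 Y-5.32 E0.9156
G1 X10.64 Y0.00 E1.0988
G1 X9.21 Y5.32 E1.2821
G1 X5.32 Y9.21 E1.4650
G1 X0.00 Y10.64 E1.6483
G1 X-5.32 Y9.21 E1.8315
G1 X-9.21 Y5.32 E2.0145
G1 X-10.64 Y0.00 E2.1977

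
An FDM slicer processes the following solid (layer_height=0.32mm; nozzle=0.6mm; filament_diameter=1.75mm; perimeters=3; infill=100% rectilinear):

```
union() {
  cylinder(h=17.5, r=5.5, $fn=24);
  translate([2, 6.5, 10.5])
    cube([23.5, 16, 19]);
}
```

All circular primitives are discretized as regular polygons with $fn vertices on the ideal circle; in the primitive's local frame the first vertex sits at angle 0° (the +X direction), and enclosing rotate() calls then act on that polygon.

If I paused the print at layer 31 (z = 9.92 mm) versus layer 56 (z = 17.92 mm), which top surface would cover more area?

layer 56 (z = 17.92 mm)

Layer 31 (z = 9.92): the r=5.5 cylinder contributes a regular 24-gon of circumradius 5.5 (area = (24/2)·5.500²·sin(360°/24) = 93.95 mm²); the cube at (2, 6.5) does not reach this height (z outside [10.5, 29.5]); Combining (union): only the r=5.5 cylinder is present, so the union is just that shape — area = 93.95 mm². So its area = 93.95 mm². Layer 56 (z = 17.92): the cylinder is not intersected at this z (z outside [0, 17.5]); the cube at (2, 6.5) is present — its section is the full 23.5×16 rectangle (area 376.00 mm²); Taking the union: only the 23.5×16 cube at (2, 6.5) is present, so the union is just that shape — area = 376.00 mm². So its area = 376.00 mm². Layer 56 is larger (376.00 vs 93.95 mm²).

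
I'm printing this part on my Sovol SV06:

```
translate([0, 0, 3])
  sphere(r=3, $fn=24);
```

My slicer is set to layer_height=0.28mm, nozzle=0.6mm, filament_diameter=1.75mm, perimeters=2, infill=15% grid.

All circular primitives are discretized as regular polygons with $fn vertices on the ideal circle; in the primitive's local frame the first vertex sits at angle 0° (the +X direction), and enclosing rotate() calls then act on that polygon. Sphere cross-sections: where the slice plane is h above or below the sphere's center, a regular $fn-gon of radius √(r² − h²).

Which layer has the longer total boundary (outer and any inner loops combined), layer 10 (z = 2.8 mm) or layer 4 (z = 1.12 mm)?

Layer 10 (z = 2.8): the r=3 sphere slices to a regular 24-gon of circumradius 2.993 (√(r²−h²) with h=0.2 from center) (perimeter = 2·24·2.993·sin(180°/24) = 18.75 mm). So its perimeter = 18.75 mm. Layer 4 (z = 1.12): the r=3 sphere slices to a regular 24-gon of circumradius 2.338 (√(r²−h²) with h=1.88 from center) (perimeter = 2·24·2.338·sin(180°/24) = 14.65 mm). So its perimeter = 14.65 mm. Layer 10 is larger (18.75 vs 14.65 mm).

layer 10 (z = 2.8 mm)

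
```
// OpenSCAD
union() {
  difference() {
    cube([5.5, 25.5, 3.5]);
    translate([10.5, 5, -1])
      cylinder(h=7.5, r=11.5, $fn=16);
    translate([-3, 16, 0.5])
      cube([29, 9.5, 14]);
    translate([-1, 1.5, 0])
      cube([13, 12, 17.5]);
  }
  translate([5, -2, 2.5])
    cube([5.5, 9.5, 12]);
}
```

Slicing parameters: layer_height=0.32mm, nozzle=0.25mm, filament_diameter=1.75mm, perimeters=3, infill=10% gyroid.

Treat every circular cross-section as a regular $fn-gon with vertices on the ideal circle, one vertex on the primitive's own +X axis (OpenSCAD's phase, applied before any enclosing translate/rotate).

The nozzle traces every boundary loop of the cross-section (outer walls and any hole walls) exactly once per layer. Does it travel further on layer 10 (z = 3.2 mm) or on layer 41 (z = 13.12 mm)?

Layer 10 (z = 3.2): the cube (footprint 5.5×25.5) is included at this height (perimeter 62.00 mm); the cylinder at (10.5, 5): section is a regular 16-gon, circumradius r=11.5 (perimeter = 2·16·11.500·sin(180°/16) = 71.79 mm); the cube at (-3, 16) (footprint 29×9.5) is included at this height (perimeter 77.00 mm); the cube at (-1, 1.5) is present — its section is the full 13×12 rectangle (perimeter 50.00 mm); Taking the first minus the rest: starting from the 5.5×25.5 cube, the r=11.5 cylinder at (10.5, 5) partially overlaps it — only the 71.25 mm² overlap (of its 404.88 mm²) is removed, clipping the outline; the 29×9.5 cube at (-3, 16) partially overlaps it — only the 52.25 mm² overlap (of its 275.50 mm²) is removed, clipping the outline; the 13×12 cube at (-1, 1.5) partially overlaps it — only the 5.17 mm² overlap (of its 156.00 mm²) is removed, clipping the outline — boundary = 15.98 mm; the 5.5×9.5 cube at (5, -2) contributes its full rectangle (perimeter 30.00 mm); Taking the union: the 2 present regions are separate (no shared area or edge), so areas and boundary lengths simply add and each stays a separate island — boundary = 45.98 mm. So its perimeter = 45.98 mm. Layer 41 (z = 13.12): the cube is not intersected at this z (z outside [0, 3.5]); the cylinder at (10.5, 5) does not reach this height (z outside [-1, 6.5]); the cube at (-3, 16) (footprint 29×9.5) is included at this height (perimeter 77.00 mm); the cube at (-1, 1.5) (footprint 13×12) is included at this height (perimeter 50.00 mm); After the difference (first − rest): the first operand is absent here, so nothing remains; the cube at (5, -2) is present — its section is the full 5.5×9.5 rectangle (perimeter 30.00 mm); Merging all regions: only the 5.5×9.5 cube at (5, -2) is present, so the union is just that shape — boundary = 30.00 mm. So its perimeter = 30.00 mm. Layer 10 is larger (45.98 vs 30.00 mm).

layer 10 (z = 3.2 mm)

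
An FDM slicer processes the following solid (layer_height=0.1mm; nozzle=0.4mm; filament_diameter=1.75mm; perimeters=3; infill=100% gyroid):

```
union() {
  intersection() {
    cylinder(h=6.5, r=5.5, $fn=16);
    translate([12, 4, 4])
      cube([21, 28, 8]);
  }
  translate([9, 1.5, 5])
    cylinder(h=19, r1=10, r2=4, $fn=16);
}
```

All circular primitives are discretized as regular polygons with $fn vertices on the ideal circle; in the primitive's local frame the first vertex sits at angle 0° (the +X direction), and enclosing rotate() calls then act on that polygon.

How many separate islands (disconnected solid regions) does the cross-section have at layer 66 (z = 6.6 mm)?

At z = 6.6 mm: the cylinder is not intersected at this z (z outside [0, 6.5]); the cube at (12, 4) (footprint 21×28) is included at this height; After intersecting: at least one operand is absent at this height, so nothing remains; the cone at (9, 1.5) (r1=10→r2=4) has section circumradius 9.495 here — a regular 16-gon; Merging all regions: only the cone at (9, 1.5) is present, so the union is just that shape — 1 connected region. Overall, the cross-section is a single solid region. Island count = 1.

1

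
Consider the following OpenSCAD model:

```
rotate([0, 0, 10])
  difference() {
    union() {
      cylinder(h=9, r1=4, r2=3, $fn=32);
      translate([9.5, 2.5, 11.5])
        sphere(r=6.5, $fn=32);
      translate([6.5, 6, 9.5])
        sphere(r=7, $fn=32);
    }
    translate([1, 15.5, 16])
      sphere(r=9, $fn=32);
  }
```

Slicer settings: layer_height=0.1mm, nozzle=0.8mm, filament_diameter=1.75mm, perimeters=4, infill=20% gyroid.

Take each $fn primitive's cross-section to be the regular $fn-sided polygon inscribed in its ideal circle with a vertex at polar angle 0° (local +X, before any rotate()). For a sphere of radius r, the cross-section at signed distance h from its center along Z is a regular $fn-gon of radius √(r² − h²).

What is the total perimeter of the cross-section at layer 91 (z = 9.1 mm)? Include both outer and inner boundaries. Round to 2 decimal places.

50.65 mm

At z = 9.1 mm: the cone does not reach this height (z outside [0, 9]); the r=6.5 sphere at (9.5, 2.5) contributes a regular 32-gon of circumradius √(6.5²−2.4²) = 6.041 (perimeter = 2·32·6.041·sin(180°/32) = 37.89 mm); the sphere at (6.5, 6): section is a regular 32-gon, circumradius = √(r²−h²) = √(7²−0.4²) = 6.989 (perimeter = 2·32·6.989·sin(180°/32) = 43.84 mm); Combining (union): the regions partially overlap (shared area 73.24 mm²), so the edge portions inside another operand are dropped and the merged outline is re-measured after clipping — boundary = 50.50 mm; the r=9 sphere at (1, 15.5) slices to a regular 32-gon of circumradius 5.778 (√(r²−h²) with h=6.9 from center) (perimeter = 2·32·5.778·sin(180°/32) = 36.25 mm); After the difference (first − rest): starting from that combined region, the r=9 sphere at (1, 15.5) partially overlaps it — only the 7.57 mm² overlap (of its 104.23 mm²) is removed, clipping the outline — boundary = 50.65 mm; (rotated 10° about Z; rotation is an isometry so areas/perimeters/island counts are preserved). Overall, the cross-section is a single solid region. Total boundary length (outer) = 50.65 mm.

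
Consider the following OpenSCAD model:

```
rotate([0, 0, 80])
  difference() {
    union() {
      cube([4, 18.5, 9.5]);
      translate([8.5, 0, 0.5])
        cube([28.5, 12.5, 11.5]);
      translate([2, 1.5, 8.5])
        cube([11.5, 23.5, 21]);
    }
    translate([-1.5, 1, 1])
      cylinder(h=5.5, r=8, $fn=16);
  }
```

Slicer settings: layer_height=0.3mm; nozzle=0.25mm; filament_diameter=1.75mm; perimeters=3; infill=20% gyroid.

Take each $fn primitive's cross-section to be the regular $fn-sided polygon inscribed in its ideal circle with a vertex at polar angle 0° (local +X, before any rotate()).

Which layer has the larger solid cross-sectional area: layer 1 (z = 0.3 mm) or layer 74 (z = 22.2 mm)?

layer 74 (z = 22.2 mm)

Layer 1 (z = 0.3): the cube is present — its section is the full 4×18.5 rectangle (area 74.00 mm²); the cube at (8.5, 0) is not intersected at this z (z outside [0.5, 12]); the cube at (2, 1.5) does not reach this height (z outside [8.5, 29.5]); Taking the union: only the 4×18.5 cube is present, so the union is just that shape — area = 74.00 mm²; the cylinder at (-1.5, 1) is not intersected at this z (z outside [1, 6.5]); Taking the first minus the rest: none of the subtracted shapes is present at this height, so the result so far is unchanged — area = 74.00 mm²; (rotated 80° about Z; rotation is an isometry so areas/perimeters/island counts are preserved). So its area = 74.00 mm². Layer 74 (z = 22.2): the cube is not intersected at this z (z outside [0, 9.5]); the cube at (8.5, 0) is absent (z outside [0.5, 12]); the 11.5×23.5 cube at (2, 1.5) contributes its full rectangle (area 270.25 mm²); Merging all regions: only the 11.5×23.5 cube at (2, 1.5) is present, so the union is just that shape — area = 270.25 mm²; the cylinder at (-1.5, 1) is absent (z outside [1, 6.5]); Taking the first minus the rest: none of the subtracted shapes is present at this height, so that combined region is unchanged — area = 270.25 mm²; (rotated 80° about Z; rotation is an isometry so areas/perimeters/island counts are preserved). So its area = 270.25 mm². Layer 74 is larger (270.25 vs 74.00 mm²).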